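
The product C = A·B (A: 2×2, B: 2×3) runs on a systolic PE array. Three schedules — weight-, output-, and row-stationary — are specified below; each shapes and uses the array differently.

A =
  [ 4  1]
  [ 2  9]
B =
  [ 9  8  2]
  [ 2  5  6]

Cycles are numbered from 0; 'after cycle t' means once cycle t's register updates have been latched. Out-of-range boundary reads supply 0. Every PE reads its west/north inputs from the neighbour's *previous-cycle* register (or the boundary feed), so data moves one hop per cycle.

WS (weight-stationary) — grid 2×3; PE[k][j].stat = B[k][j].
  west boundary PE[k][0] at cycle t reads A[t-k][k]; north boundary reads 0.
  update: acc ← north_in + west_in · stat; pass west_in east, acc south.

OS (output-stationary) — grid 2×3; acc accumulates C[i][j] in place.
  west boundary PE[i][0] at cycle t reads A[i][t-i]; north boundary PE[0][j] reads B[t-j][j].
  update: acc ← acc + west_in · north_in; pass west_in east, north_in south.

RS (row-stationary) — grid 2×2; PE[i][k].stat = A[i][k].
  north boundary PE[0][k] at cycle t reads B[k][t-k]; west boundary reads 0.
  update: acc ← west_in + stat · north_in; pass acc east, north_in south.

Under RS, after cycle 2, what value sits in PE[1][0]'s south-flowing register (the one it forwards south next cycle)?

RS (2×2). Following PE[1][0] plus its west/north inputs:
  @0  [0,0]  acc 36  |  →36  ↓9
  @0  [1,0]  acc 0  |  →0  ↓0
  @1  [0,0]  acc 32  |  →32  ↓8
  @1  [1,0]  acc 18  |  →18  ↓9
  @2  [0,0]  acc 8  |  →8  ↓2
  @2  [1,0]  acc 16  |  →16  ↓8

register = 8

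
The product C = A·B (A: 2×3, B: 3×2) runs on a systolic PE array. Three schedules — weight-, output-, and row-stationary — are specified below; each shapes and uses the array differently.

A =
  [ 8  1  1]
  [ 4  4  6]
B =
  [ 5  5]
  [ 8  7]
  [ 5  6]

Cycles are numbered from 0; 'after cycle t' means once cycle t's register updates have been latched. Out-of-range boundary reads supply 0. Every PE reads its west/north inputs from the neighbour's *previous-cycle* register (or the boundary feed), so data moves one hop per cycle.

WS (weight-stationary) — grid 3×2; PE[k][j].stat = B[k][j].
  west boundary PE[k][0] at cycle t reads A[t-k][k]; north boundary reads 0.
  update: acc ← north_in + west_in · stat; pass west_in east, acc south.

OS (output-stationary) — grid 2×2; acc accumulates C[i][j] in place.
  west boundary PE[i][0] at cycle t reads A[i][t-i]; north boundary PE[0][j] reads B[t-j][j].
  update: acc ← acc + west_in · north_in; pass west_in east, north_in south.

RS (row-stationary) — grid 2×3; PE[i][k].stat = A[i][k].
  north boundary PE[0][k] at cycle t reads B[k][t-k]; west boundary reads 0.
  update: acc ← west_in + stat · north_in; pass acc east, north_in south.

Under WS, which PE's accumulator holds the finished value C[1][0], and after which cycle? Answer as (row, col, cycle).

(row, col, cycle) = (2, 0, 3)

WS: C[1][0] accumulates in PE[2][0]:
  c0 r2c0: 0 / 0 / 0
  c1 r2c0: 0 / 0 / 0
  c2 r2c0: 53 / 1 / 53
  c3 r2c0: 82 / 6 / 82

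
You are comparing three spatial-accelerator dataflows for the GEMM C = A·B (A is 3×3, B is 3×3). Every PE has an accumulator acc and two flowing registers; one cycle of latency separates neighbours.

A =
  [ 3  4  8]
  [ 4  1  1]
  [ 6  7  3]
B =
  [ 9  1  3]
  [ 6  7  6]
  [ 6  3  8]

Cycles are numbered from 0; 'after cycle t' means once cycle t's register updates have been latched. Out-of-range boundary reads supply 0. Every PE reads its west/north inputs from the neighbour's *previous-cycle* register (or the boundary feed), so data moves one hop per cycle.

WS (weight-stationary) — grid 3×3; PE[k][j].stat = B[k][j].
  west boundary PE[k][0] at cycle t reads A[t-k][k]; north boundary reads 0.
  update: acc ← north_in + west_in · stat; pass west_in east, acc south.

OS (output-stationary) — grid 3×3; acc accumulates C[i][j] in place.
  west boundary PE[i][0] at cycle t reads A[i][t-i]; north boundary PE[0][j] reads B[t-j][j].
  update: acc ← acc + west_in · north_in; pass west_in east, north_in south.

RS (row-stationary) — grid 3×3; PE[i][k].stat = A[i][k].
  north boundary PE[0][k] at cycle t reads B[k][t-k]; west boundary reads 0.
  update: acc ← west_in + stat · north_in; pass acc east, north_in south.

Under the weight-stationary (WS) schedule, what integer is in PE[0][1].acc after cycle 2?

WS (3×3). Following PE[0][1] plus its west/north inputs:
  t=0 PE[0][0]: acc=27 h=3 v=27
  t=0 PE[0][1]: acc=0 h=0 v=0
  t=1 PE[0][0]: acc=36 h=4 v=36
  t=1 PE[0][1]: acc=3 h=3 v=3
  t=2 PE[0][0]: acc=54 h=6 v=54
  t=2 PE[0][1]: acc=4 h=4 v=4

PE[0][1].acc = 4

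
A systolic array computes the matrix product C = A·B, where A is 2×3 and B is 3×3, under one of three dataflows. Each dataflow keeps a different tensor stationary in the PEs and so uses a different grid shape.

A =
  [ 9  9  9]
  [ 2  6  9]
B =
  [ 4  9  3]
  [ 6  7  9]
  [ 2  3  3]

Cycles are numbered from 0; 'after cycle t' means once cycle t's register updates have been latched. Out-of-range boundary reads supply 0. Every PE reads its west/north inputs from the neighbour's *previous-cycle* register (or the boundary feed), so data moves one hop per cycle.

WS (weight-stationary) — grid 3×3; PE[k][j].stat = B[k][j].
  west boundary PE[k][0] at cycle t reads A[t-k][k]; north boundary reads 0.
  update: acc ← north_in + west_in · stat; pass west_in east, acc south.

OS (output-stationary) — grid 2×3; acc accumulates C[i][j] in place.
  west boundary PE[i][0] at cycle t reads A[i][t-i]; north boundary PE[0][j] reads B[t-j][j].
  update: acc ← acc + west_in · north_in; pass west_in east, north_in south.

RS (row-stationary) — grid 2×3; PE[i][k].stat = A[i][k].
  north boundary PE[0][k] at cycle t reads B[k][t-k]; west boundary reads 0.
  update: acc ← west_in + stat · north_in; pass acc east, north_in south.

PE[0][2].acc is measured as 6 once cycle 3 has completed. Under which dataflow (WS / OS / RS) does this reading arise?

dataflow = WS

WS [3×3] PE[0][2] across cycles:
  cycle 0: PE[0][2] → acc 0, east 0, south 0
  cycle 1: PE[0][2] → acc 0, east 0, south 0
  cycle 2: PE[0][2] → acc 27, east 9, south 27
  cycle 3: PE[0][2] → acc 6, east 2, south 6
OS [2×3] PE[0][2] across cycles:
  cycle 0: PE[0][2] → acc 0, east 0, south 0
  cycle 1: PE[0][2] → acc 0, east 0, south 0
  cycle 2: PE[0][2] → acc 27, east 9, south 3
  cycle 3: PE[0][2] → acc 108, east 9, south 9
RS [2×3] PE[0][2] across cycles:
  cycle 0: PE[0][2] → acc 0, east 0, south 0
  cycle 1: PE[0][2] → acc 0, east 0, south 0
  cycle 2: PE[0][2] → acc 108, east 108, south 2
  cycle 3: PE[0][2] → acc 171, east 171, south 3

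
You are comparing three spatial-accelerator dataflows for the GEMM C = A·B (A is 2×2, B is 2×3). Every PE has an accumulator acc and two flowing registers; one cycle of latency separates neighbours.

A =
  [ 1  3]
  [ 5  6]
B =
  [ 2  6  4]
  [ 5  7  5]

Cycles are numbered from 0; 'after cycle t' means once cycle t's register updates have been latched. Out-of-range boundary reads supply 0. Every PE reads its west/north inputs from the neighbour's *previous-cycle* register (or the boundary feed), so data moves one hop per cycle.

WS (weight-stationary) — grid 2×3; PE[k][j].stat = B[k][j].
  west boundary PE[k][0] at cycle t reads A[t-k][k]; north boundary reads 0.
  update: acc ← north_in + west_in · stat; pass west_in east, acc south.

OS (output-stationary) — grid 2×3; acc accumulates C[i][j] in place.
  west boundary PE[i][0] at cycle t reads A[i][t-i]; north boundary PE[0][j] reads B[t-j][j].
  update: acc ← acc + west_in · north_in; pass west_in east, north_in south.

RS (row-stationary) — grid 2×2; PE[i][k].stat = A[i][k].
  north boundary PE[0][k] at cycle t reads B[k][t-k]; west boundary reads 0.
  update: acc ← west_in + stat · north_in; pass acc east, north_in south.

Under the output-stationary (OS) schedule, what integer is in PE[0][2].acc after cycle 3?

OS on a 2×3 grid — tracing PE[0][2] and its feeders:
  c0 r0c1: 0 / 0 / 0
  c0 r0c2: 0 / 0 / 0
  c1 r0c1: 6 / 1 / 6
  c1 r0c2: 0 / 0 / 0
  c2 r0c1: 27 / 3 / 7
  c2 r0c2: 4 / 1 / 4
  c3 r0c1: 27 / 0 / 0
  c3 r0c2: 19 / 3 / 5

PE[0][2].acc = 19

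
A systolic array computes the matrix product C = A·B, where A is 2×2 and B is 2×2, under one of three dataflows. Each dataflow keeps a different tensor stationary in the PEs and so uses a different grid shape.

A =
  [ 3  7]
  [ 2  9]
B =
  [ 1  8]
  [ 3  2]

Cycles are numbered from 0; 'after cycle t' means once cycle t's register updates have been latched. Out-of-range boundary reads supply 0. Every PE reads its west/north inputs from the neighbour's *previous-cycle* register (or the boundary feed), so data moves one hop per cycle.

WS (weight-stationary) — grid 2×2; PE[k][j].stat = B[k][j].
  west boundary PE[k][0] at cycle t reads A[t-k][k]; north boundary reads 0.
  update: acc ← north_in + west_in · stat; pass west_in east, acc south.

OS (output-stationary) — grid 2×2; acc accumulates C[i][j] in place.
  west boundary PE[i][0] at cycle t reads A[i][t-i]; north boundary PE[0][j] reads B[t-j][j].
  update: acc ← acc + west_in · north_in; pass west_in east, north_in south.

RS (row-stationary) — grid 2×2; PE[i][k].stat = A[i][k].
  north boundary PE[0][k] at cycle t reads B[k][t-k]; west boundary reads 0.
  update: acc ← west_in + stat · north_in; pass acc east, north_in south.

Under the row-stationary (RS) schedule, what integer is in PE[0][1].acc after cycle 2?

Tracing RS — 2×2 array, target PE[0][1]:
  t=0 PE[0][0]: acc=3 h=3 v=1
  t=0 PE[0][1]: acc=0 h=0 v=0
  t=1 PE[0][0]: acc=24 h=24 v=8
  t=1 PE[0][1]: acc=24 h=24 v=3
  t=2 PE[0][0]: acc=0 h=0 v=0
  t=2 PE[0][1]: acc=38 h=38 v=2

PE[0][1].acc = 38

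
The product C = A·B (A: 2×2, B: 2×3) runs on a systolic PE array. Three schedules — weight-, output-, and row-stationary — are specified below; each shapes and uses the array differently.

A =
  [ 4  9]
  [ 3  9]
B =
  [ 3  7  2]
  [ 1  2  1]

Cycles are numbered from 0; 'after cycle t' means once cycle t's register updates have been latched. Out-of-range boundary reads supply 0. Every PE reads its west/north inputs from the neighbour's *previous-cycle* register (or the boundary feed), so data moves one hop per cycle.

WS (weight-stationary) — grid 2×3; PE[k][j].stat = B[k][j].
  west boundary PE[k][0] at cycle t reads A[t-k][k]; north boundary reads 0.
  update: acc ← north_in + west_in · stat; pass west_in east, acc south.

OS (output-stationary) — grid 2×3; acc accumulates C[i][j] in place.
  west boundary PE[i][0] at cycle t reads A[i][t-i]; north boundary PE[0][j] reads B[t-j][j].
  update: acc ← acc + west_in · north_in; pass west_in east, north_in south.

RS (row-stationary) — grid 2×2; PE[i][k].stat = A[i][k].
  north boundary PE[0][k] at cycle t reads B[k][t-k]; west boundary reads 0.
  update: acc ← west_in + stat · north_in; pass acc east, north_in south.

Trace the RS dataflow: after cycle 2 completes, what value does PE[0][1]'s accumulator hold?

PE[0][1].acc = 46

RS 2×2: PE[0][1] cycle-by-cycle (with neighbour feeds):
  c0 r0c0: 12 / 12 / 3
  c0 r0c1: 0 / 0 / 0
  c1 r0c0: 28 / 28 / 7
  c1 r0c1: 21 / 21 / 1
  c2 r0c0: 8 / 8 / 2
  c2 r0c1: 46 / 46 / 2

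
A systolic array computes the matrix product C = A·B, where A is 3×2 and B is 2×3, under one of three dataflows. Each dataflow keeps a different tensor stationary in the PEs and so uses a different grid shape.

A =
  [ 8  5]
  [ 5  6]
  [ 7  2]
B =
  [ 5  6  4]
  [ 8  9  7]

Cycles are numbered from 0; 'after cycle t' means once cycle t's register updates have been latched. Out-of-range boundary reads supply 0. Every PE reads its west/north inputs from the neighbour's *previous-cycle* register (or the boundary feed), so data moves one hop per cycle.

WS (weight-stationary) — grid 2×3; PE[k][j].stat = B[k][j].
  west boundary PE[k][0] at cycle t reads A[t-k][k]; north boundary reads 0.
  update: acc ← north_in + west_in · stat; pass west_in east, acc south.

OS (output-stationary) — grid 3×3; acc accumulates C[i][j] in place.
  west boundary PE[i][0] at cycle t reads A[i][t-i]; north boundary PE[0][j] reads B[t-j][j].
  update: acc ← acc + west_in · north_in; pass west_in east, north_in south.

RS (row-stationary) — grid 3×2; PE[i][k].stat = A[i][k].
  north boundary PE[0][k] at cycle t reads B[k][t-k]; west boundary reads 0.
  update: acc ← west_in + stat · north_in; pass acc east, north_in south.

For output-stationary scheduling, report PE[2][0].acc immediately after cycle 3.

PE[2][0].acc = 51

OS (3×3). Following PE[2][0] plus its west/north inputs:
  t=0 PE[1][0]: acc=0 h=0 v=0
  t=0 PE[2][0]: acc=0 h=0 v=0
  t=1 PE[1][0]: acc=25 h=5 v=5
  t=1 PE[2][0]: acc=0 h=0 v=0
  t=2 PE[1][0]: acc=73 h=6 v=8
  t=2 PE[2][0]: acc=35 h=7 v=5
  t=3 PE[1][0]: acc=73 h=0 v=0
  t=3 PE[2][0]: acc=51 h=2 v=8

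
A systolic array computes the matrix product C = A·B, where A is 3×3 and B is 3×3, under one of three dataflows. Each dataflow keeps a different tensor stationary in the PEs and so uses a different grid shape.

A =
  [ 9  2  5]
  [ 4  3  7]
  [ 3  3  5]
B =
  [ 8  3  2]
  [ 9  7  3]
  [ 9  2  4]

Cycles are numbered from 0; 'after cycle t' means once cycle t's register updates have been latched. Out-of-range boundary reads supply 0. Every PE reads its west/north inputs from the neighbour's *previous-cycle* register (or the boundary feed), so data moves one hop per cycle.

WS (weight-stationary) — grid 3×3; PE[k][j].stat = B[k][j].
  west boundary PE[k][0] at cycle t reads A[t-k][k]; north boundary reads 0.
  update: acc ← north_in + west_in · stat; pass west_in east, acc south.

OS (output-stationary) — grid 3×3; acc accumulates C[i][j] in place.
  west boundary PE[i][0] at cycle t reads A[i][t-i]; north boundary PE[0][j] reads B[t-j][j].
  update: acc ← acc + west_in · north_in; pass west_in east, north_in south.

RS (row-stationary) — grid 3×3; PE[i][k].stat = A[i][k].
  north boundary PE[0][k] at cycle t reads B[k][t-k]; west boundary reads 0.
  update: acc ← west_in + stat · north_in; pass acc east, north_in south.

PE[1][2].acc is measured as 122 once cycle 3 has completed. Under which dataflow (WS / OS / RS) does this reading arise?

WS [3×3] PE[1][2] across cycles:
  0: (1,2).acc=0  regs=<0,0>
  1: (1,2).acc=0  regs=<0,0>
  2: (1,2).acc=0  regs=<0,0>
  3: (1,2).acc=24  regs=<2,24>
OS [3×3] PE[1][2] across cycles:
  0: (1,2).acc=0  regs=<0,0>
  1: (1,2).acc=0  regs=<0,0>
  2: (1,2).acc=0  regs=<0,0>
  3: (1,2).acc=8  regs=<4,2>
RS [3×3] PE[1][2] across cycles:
  0: (1,2).acc=0  regs=<0,0>
  1: (1,2).acc=0  regs=<0,0>
  2: (1,2).acc=0  regs=<0,0>
  3: (1,2).acc=122  regs=<122,9>

dataflow = RS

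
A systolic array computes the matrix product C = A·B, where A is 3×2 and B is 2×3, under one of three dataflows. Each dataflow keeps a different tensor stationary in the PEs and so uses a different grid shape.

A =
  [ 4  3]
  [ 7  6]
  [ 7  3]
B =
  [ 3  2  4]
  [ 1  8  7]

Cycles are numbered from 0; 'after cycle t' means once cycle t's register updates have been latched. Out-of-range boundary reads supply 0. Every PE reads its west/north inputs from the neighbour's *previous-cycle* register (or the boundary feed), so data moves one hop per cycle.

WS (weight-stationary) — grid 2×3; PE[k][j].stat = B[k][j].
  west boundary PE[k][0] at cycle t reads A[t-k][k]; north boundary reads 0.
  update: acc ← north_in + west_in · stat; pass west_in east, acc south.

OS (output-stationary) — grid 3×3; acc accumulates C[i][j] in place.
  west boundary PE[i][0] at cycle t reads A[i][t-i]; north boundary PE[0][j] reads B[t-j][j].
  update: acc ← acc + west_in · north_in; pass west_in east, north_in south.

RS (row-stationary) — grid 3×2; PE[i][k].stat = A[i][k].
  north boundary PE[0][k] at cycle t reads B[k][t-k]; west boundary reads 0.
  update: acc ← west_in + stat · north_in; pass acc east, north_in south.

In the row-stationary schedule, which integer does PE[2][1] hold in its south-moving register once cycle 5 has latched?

Tracing RS — 3×2 array, target PE[2][1]:
  @0  [1,1]  acc 0  |  →0  ↓0
  @0  [2,0]  acc 0  |  →0  ↓0
  @0  [2,1]  acc 0  |  →0  ↓0
  @1  [1,1]  acc 0  |  →0  ↓0
  @1  [2,0]  acc 0  |  →0  ↓0
  @1  [2,1]  acc 0  |  →0  ↓0
  @2  [1,1]  acc 27  |  →27  ↓1
  @2  [2,0]  acc 21  |  →21  ↓3
  @2  [2,1]  acc 0  |  →0  ↓0
  @3  [1,1]  acc 62  |  →62  ↓8
  @3  [2,0]  acc 14  |  →14  ↓2
  @3  [2,1]  acc 24  |  →24  ↓1
  @4  [1,1]  acc 70  |  →70  ↓7
  @4  [2,0]  acc 28  |  →28  ↓4
  @4  [2,1]  acc 38  |  →38  ↓8
  @5  [1,1]  acc 0  |  →0  ↓0
  @5  [2,0]  acc 0  |  →0  ↓0
  @5  [2,1]  acc 49  |  →49  ↓7

register = 7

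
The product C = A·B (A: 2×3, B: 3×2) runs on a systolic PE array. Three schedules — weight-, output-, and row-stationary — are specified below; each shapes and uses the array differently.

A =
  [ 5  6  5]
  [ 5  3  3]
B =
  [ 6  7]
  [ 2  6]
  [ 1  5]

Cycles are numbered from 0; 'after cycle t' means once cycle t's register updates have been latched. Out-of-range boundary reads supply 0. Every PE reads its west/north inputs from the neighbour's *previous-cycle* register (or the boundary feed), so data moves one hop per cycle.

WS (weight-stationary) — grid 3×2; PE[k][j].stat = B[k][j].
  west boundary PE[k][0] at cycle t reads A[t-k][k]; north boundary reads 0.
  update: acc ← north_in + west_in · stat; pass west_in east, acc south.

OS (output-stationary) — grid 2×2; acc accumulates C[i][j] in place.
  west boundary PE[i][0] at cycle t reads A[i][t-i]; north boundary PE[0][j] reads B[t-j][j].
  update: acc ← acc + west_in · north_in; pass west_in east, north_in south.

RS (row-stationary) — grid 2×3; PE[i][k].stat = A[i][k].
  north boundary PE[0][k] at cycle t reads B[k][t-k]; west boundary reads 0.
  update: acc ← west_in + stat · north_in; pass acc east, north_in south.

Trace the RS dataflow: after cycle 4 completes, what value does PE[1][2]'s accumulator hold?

RS on a 2×3 grid — tracing PE[1][2] and its feeders:
  after 0 — PE[0][2] acc=0, pass-E 0, pass-S 0
  after 0 — PE[1][1] acc=0, pass-E 0, pass-S 0
  after 0 — PE[1][2] acc=0, pass-E 0, pass-S 0
  after 1 — PE[0][2] acc=0, pass-E 0, pass-S 0
  after 1 — PE[1][1] acc=0, pass-E 0, pass-S 0
  after 1 — PE[1][2] acc=0, pass-E 0, pass-S 0
  after 2 — PE[0][2] acc=47, pass-E 47, pass-S 1
  after 2 — PE[1][1] acc=36, pass-E 36, pass-S 2
  after 2 — PE[1][2] acc=0, pass-E 0, pass-S 0
  after 3 — PE[0][2] acc=96, pass-E 96, pass-S 5
  after 3 — PE[1][1] acc=53, pass-E 53, pass-S 6
  after 3 — PE[1][2] acc=39, pass-E 39, pass-S 1
  after 4 — PE[0][2] acc=0, pass-E 0, pass-S 0
  after 4 — PE[1][1] acc=0, pass-E 0, pass-S 0
  after 4 — PE[1][2] acc=68, pass-E 68, pass-S 5

PE[1][2].acc = 68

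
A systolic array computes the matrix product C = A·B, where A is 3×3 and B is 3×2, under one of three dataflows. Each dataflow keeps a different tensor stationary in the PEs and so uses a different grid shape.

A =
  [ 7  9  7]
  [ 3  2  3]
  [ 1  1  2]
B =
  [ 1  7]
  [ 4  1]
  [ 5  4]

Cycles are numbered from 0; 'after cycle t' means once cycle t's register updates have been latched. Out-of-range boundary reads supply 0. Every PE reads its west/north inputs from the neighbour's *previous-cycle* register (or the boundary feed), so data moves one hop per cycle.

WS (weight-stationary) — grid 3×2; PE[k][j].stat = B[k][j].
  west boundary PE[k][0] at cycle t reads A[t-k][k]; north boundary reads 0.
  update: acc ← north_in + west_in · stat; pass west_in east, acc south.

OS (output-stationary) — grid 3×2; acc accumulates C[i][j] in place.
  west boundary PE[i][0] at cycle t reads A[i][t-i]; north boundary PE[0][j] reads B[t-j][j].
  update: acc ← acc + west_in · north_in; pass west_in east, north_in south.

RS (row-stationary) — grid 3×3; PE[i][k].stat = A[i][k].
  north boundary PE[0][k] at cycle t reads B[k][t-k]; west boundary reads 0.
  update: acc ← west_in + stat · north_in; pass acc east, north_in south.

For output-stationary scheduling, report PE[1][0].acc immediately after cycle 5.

PE[1][0].acc = 26

Tracing OS — 3×2 array, target PE[1][0]:
  [0] (0,0) acc=7 (h:7 v:1)
  [0] (1,0) acc=0 (h:0 v:0)
  [1] (0,0) acc=43 (h:9 v:4)
  [1] (1,0) acc=3 (h:3 v:1)
  [2] (0,0) acc=78 (h:7 v:5)
  [2] (1,0) acc=11 (h:2 v:4)
  [3] (0,0) acc=78 (h:0 v:0)
  [3] (1,0) acc=26 (h:3 v:5)
  [4] (0,0) acc=78 (h:0 v:0)
  [4] (1,0) acc=26 (h:0 v:0)
  [5] (0,0) acc=78 (h:0 v:0)
  [5] (1,0) acc=26 (h:0 v:0)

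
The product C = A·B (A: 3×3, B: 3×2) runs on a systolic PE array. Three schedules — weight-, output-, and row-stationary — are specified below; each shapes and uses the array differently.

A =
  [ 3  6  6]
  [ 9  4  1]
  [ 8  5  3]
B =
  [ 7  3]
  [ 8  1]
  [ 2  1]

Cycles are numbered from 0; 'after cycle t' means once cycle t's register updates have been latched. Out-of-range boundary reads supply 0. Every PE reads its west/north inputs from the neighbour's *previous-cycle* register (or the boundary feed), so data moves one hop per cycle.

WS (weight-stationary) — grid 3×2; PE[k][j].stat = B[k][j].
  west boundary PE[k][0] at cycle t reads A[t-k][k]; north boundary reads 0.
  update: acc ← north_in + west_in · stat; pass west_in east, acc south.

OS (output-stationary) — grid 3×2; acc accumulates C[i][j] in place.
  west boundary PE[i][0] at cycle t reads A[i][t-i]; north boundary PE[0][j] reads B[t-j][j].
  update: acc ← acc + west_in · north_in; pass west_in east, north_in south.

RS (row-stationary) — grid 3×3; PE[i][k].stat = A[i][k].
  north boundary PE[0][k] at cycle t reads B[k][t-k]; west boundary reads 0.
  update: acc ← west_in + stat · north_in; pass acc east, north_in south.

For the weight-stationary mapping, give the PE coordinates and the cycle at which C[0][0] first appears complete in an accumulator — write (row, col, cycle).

Under WS, C[0][0] lands at PE[2][0]:
  step 0 · PE2,0: acc=0; fwd→0 fwd↓0
  step 1 · PE2,0: acc=0; fwd→0 fwd↓0
  step 2 · PE2,0: acc=81; fwd→6 fwd↓81

(row, col, cycle) = (2, 0, 2)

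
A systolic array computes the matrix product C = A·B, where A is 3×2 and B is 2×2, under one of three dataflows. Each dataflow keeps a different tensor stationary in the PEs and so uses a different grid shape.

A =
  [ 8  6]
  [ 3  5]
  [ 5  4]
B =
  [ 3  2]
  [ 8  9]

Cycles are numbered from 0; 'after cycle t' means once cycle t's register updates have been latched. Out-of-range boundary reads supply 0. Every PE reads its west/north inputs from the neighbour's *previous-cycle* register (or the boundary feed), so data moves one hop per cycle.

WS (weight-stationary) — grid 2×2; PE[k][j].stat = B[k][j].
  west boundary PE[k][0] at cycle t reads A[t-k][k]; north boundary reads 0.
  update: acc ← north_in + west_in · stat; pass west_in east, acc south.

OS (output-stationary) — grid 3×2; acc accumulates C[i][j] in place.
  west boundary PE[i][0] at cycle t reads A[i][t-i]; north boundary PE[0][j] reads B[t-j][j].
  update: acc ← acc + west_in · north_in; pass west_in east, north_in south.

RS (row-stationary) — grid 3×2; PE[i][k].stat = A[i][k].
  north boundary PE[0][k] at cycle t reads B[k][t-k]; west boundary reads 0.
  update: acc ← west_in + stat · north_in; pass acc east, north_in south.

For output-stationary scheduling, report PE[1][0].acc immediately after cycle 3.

PE[1][0].acc = 49

OS (3×2). Following PE[1][0] plus its west/north inputs:
  t=0 PE[0][0]: acc=24 h=8 v=3
  t=0 PE[1][0]: acc=0 h=0 v=0
  t=1 PE[0][0]: acc=72 h=6 v=8
  t=1 PE[1][0]: acc=9 h=3 v=3
  t=2 PE[0][0]: acc=72 h=0 v=0
  t=2 PE[1][0]: acc=49 h=5 v=8
  t=3 PE[0][0]: acc=72 h=0 v=0
  t=3 PE[1][0]: acc=49 h=0 v=0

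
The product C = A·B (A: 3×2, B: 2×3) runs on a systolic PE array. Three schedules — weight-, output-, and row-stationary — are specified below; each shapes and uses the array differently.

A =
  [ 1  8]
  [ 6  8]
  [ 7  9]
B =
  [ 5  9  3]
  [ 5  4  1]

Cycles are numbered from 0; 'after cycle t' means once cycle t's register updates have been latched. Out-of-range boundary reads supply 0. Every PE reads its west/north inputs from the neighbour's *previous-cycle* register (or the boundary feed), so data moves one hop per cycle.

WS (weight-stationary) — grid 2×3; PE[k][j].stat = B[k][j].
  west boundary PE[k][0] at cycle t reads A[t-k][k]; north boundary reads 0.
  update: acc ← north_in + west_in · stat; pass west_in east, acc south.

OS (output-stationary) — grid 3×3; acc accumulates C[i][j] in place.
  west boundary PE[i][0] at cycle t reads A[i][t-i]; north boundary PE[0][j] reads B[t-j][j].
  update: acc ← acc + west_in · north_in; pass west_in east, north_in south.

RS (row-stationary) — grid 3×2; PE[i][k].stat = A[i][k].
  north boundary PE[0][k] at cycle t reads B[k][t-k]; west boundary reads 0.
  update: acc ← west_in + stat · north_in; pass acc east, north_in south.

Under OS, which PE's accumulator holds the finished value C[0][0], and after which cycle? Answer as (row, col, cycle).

Under OS, C[0][0] lands at PE[0][0]:
  step 0 · PE0,0: acc=5; fwd→1 fwd↓5
  step 1 · PE0,0: acc=45; fwd→8 fwd↓5

(row, col, cycle) = (0, 0, 1)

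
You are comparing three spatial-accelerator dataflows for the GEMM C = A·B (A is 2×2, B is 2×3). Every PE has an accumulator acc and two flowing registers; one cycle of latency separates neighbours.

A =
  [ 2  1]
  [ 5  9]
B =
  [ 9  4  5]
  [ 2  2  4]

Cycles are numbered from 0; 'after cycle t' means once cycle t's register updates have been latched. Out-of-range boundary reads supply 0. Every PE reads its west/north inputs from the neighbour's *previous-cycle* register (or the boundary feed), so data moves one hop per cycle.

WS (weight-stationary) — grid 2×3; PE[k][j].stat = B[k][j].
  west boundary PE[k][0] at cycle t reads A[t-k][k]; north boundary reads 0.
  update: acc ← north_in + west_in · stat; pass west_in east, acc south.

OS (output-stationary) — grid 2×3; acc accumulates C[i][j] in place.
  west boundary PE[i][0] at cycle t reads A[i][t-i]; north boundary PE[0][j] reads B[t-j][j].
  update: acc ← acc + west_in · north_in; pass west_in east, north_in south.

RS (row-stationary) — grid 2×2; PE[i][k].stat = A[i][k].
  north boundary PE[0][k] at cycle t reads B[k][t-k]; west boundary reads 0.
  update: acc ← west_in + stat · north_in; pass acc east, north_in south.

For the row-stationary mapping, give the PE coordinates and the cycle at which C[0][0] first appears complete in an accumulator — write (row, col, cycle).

RS: C[0][0] accumulates in PE[0][1]:
  t=0 PE[0][1]: acc=0 h=0 v=0
  t=1 PE[0][1]: acc=20 h=20 v=2

(row, col, cycle) = (0, 1, 1)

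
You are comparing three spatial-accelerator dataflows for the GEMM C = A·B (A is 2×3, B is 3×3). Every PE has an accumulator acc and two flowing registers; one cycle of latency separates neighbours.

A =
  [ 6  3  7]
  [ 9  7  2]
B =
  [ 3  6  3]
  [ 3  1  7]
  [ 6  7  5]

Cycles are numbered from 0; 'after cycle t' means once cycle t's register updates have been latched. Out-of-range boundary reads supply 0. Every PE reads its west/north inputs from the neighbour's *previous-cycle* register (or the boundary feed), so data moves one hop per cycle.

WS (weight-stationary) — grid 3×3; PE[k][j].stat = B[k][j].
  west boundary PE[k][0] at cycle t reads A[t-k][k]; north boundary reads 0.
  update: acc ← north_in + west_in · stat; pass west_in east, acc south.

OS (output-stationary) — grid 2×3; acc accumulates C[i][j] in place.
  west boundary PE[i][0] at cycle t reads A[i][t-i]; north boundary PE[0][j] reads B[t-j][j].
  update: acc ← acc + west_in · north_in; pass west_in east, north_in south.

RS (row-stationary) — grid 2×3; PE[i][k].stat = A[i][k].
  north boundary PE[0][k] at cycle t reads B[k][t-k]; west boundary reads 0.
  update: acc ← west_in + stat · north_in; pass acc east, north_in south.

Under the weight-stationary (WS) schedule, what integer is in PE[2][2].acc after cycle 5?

WS 3×3: PE[2][2] cycle-by-cycle (with neighbour feeds):
  @0  [1,2]  acc 0  |  →0  ↓0
  @0  [2,1]  acc 0  |  →0  ↓0
  @0  [2,2]  acc 0  |  →0  ↓0
  @1  [1,2]  acc 0  |  →0  ↓0
  @1  [2,1]  acc 0  |  →0  ↓0
  @1  [2,2]  acc 0  |  →0  ↓0
  @2  [1,2]  acc 0  |  →0  ↓0
  @2  [2,1]  acc 0  |  →0  ↓0
  @2  [2,2]  acc 0  |  →0  ↓0
  @3  [1,2]  acc 39  |  →3  ↓39
  @3  [2,1]  acc 88  |  →7  ↓88
  @3  [2,2]  acc 0  |  →0  ↓0
  @4  [1,2]  acc 76  |  →7  ↓76
  @4  [2,1]  acc 75  |  →2  ↓75
  @4  [2,2]  acc 74  |  →7  ↓74
  @5  [1,2]  acc 0  |  →0  ↓0
  @5  [2,1]  acc 0  |  →0  ↓0
  @5  [2,2]  acc 86  |  →2  ↓86

PE[2][2].acc = 86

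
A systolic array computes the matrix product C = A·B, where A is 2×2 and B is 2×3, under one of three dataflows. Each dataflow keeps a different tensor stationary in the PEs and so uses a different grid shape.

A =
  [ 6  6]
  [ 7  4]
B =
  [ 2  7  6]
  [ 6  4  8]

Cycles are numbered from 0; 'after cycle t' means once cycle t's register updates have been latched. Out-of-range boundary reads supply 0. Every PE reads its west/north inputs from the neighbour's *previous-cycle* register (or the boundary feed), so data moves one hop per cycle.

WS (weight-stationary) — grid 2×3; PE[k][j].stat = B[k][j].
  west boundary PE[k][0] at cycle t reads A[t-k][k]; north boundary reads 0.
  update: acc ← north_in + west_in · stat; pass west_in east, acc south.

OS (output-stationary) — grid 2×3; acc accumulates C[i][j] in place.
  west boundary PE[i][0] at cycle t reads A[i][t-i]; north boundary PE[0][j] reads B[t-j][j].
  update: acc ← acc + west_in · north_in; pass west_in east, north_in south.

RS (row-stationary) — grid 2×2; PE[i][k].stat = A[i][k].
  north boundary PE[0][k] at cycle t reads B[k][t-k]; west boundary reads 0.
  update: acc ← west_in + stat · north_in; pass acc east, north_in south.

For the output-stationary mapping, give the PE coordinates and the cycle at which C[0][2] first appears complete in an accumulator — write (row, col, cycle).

Under OS, C[0][2] lands at PE[0][2]:
  after 0 — PE[0][2] acc=0, pass-E 0, pass-S 0
  after 1 — PE[0][2] acc=0, pass-E 0, pass-S 0
  after 2 — PE[0][2] acc=36, pass-E 6, pass-S 6
  after 3 — PE[0][2] acc=84, pass-E 6, pass-S 8

(row, col, cycle) = (0, 2, 3)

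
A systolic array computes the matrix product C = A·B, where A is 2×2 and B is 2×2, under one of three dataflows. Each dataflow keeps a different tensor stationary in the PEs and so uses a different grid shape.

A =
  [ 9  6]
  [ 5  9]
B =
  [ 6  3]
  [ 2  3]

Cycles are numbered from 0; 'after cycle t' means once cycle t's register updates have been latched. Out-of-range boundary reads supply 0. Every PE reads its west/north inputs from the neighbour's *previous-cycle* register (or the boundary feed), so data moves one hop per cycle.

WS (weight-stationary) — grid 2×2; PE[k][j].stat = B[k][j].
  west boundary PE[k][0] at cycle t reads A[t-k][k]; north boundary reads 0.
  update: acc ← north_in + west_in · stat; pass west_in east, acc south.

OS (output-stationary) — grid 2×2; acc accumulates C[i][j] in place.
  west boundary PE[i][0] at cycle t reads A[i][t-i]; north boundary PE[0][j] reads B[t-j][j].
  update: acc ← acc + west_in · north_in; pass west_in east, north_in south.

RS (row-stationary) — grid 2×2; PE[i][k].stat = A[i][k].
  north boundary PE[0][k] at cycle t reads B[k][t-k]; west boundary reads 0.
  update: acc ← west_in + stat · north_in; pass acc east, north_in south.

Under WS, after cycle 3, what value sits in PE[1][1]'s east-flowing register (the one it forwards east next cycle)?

WS (2×2). Following PE[1][1] plus its west/north inputs:
  step 0 · PE0,1: acc=0; fwd→0 fwd↓0
  step 0 · PE1,0: acc=0; fwd→0 fwd↓0
  step 0 · PE1,1: acc=0; fwd→0 fwd↓0
  step 1 · PE0,1: acc=27; fwd→9 fwd↓27
  step 1 · PE1,0: acc=66; fwd→6 fwd↓66
  step 1 · PE1,1: acc=0; fwd→0 fwd↓0
  step 2 · PE0,1: acc=15; fwd→5 fwd↓15
  step 2 · PE1,0: acc=48; fwd→9 fwd↓48
  step 2 · PE1,1: acc=45; fwd→6 fwd↓45
  step 3 · PE0,1: acc=0; fwd→0 fwd↓0
  step 3 · PE1,0: acc=0; fwd→0 fwd↓0
  step 3 · PE1,1: acc=42; fwd→9 fwd↓42

register = 9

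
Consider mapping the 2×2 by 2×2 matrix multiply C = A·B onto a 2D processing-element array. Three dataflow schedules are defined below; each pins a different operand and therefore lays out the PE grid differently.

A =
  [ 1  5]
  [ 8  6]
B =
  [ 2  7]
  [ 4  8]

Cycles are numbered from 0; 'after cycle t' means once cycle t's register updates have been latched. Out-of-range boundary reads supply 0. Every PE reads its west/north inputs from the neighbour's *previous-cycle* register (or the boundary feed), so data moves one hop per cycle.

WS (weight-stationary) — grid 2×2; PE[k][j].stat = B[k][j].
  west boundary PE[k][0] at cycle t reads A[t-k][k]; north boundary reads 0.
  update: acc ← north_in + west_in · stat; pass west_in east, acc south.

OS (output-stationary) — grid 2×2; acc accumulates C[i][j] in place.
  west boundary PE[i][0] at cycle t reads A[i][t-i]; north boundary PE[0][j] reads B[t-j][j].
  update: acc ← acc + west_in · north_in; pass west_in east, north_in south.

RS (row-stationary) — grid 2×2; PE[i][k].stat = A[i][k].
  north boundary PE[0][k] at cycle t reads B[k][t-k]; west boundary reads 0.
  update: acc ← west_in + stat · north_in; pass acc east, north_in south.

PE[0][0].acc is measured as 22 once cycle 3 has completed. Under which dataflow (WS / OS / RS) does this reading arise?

dataflow = OS

WS (2×2 grid), PE[0][0]:
  t=0 PE[0][0]: acc=2 h=1 v=2
  t=1 PE[0][0]: acc=16 h=8 v=16
  t=2 PE[0][0]: acc=0 h=0 v=0
  t=3 PE[0][0]: acc=0 h=0 v=0
OS (2×2 grid), PE[0][0]:
  t=0 PE[0][0]: acc=2 h=1 v=2
  t=1 PE[0][0]: acc=22 h=5 v=4
  t=2 PE[0][0]: acc=22 h=0 v=0
  t=3 PE[0][0]: acc=22 h=0 v=0
RS (2×2 grid), PE[0][0]:
  t=0 PE[0][0]: acc=2 h=2 v=2
  t=1 PE[0][0]: acc=7 h=7 v=7
  t=2 PE[0][0]: acc=0 h=0 v=0
  t=3 PE[0][0]: acc=0 h=0 v=0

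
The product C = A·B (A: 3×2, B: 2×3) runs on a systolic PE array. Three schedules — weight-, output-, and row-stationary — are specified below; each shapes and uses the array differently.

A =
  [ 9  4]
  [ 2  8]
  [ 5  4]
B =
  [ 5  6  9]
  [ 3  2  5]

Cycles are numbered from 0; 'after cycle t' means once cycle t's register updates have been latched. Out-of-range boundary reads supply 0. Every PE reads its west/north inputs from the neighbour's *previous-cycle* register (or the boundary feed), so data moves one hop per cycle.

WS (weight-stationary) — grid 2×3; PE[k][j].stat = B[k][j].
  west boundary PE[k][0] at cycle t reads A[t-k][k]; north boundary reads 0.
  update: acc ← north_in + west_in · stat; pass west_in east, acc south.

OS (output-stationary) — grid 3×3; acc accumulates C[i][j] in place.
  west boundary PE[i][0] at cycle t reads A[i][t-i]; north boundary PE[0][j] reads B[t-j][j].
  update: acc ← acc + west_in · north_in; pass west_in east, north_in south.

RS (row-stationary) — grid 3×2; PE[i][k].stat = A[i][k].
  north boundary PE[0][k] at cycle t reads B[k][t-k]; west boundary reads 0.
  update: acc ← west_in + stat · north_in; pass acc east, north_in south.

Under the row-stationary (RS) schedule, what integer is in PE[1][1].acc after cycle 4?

RS (3×2). Following PE[1][1] plus its west/north inputs:
  [0] (0,1) acc=0 (h:0 v:0)
  [0] (1,0) acc=0 (h:0 v:0)
  [0] (1,1) acc=0 (h:0 v:0)
  [1] (0,1) acc=57 (h:57 v:3)
  [1] (1,0) acc=10 (h:10 v:5)
  [1] (1,1) acc=0 (h:0 v:0)
  [2] (0,1) acc=62 (h:62 v:2)
  [2] (1,0) acc=12 (h:12 v:6)
  [2] (1,1) acc=34 (h:34 v:3)
  [3] (0,1) acc=101 (h:101 v:5)
  [3] (1,0) acc=18 (h:18 v:9)
  [3] (1,1) acc=28 (h:28 v:2)
  [4] (0,1) acc=0 (h:0 v:0)
  [4] (1,0) acc=0 (h:0 v:0)
  [4] (1,1) acc=58 (h:58 v:5)

PE[1][1].acc = 58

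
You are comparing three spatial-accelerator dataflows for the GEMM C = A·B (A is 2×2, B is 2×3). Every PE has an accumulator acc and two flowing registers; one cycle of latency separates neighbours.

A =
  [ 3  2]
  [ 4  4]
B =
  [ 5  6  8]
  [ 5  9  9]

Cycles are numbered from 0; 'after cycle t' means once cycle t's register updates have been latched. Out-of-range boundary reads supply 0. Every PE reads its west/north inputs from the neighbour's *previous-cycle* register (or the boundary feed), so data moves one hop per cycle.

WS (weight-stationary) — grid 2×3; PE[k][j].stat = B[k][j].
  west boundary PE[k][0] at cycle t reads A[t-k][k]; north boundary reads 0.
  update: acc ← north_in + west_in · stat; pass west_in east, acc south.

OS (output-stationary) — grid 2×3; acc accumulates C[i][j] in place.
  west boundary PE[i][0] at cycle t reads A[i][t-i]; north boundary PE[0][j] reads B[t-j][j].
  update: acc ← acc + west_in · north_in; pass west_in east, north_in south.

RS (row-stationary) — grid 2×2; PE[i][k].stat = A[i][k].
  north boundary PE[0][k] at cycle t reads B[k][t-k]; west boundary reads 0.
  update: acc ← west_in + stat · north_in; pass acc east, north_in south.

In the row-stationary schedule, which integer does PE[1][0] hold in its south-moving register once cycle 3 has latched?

RS on a 2×2 grid — tracing PE[1][0] and its feeders:
  0: (0,0).acc=15  regs=<15,5>
  0: (1,0).acc=0  regs=<0,0>
  1: (0,0).acc=18  regs=<18,6>
  1: (1,0).acc=20  regs=<20,5>
  2: (0,0).acc=24  regs=<24,8>
  2: (1,0).acc=24  regs=<24,6>
  3: (0,0).acc=0  regs=<0,0>
  3: (1,0).acc=32  regs=<32,8>

register = 8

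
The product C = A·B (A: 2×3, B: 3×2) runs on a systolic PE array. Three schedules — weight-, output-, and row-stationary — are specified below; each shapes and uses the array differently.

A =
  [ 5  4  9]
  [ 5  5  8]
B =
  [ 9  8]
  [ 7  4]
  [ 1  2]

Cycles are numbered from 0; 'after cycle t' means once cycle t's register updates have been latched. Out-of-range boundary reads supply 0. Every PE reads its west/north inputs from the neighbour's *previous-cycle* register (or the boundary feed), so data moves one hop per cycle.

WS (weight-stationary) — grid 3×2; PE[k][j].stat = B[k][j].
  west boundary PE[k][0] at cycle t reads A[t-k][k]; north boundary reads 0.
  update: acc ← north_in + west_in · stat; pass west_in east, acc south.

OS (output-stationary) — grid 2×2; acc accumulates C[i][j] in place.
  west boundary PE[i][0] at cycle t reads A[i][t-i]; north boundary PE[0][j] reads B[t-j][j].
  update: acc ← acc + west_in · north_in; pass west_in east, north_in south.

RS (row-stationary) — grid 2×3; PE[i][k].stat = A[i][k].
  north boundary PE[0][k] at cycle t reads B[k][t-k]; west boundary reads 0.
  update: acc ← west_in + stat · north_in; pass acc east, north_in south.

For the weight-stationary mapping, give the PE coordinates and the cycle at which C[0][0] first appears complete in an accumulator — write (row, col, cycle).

WS: C[0][0] accumulates in PE[2][0]:
  step 0 · PE2,0: acc=0; fwd→0 fwd↓0
  step 1 · PE2,0: acc=0; fwd→0 fwd↓0
  step 2 · PE2,0: acc=82; fwd→9 fwd↓82

(row, col, cycle) = (2, 0, 2)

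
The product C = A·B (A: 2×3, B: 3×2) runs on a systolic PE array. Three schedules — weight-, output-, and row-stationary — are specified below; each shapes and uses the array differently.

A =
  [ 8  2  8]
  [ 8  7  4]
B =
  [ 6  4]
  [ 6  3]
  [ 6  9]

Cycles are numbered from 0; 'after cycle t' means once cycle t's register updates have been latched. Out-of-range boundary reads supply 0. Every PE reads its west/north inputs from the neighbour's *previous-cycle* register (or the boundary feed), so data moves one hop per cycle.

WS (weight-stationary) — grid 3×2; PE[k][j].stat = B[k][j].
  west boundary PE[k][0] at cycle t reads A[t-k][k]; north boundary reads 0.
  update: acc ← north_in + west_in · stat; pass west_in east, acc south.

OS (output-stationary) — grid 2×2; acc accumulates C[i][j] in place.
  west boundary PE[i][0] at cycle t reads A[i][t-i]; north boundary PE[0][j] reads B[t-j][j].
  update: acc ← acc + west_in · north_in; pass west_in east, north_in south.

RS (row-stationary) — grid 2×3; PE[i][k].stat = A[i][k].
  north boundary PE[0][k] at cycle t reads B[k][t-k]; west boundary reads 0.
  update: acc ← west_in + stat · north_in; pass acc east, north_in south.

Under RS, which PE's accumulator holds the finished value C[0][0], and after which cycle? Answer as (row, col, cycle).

(row, col, cycle) = (0, 2, 2)

RS: C[0][0] accumulates in PE[0][2]:
  t=0 PE[0][2]: acc=0 h=0 v=0
  t=1 PE[0][2]: acc=0 h=0 v=0
  t=2 PE[0][2]: acc=108 h=108 v=6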